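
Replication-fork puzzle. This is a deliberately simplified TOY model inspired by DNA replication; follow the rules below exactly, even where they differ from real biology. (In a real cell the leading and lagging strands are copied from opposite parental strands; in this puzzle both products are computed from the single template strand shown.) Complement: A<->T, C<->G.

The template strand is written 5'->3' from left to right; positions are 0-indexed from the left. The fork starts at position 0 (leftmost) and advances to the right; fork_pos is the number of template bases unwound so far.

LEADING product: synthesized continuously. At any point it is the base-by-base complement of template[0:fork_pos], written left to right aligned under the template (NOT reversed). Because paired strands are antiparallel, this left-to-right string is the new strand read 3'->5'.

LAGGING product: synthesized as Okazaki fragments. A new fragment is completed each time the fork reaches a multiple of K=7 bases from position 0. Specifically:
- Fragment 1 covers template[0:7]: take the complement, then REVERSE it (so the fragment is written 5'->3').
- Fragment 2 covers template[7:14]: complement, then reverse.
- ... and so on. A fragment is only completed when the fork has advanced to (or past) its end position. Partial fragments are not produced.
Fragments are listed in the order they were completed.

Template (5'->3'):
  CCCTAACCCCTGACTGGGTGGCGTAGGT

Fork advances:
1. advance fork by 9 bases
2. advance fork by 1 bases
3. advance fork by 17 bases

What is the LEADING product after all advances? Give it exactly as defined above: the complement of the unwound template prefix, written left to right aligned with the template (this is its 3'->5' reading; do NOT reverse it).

Answer: GGGATTGGGGACTGACCCACCGCATCC

Derivation:
Step 1: advance 9 -> fork_pos = 0 + 9 = 9.
Step 2: advance 1 -> fork_pos = 9 + 1 = 10.
Step 3: advance 17 -> fork_pos = 10 + 17 = 27.
Unwound prefix: template[0:27] = CCCTAACCCCTGACTGGGTGGCGTAGG
Complement it base by base (A<->T, C<->G), keeping left-to-right order:
  [0:5] CCCTA -> GGGAT
  [5:10] ACCCC -> TGGGG
  [10:15] TGACT -> ACTGA
  [15:20] GGGTG -> CCCAC
  [20:25] GCGTA -> CGCAT
  [25:27] GG -> CC
Concatenate: GGGATTGGGGACTGACCCACCGCATCC (length 27; written aligned with the template, i.e. 3'->5').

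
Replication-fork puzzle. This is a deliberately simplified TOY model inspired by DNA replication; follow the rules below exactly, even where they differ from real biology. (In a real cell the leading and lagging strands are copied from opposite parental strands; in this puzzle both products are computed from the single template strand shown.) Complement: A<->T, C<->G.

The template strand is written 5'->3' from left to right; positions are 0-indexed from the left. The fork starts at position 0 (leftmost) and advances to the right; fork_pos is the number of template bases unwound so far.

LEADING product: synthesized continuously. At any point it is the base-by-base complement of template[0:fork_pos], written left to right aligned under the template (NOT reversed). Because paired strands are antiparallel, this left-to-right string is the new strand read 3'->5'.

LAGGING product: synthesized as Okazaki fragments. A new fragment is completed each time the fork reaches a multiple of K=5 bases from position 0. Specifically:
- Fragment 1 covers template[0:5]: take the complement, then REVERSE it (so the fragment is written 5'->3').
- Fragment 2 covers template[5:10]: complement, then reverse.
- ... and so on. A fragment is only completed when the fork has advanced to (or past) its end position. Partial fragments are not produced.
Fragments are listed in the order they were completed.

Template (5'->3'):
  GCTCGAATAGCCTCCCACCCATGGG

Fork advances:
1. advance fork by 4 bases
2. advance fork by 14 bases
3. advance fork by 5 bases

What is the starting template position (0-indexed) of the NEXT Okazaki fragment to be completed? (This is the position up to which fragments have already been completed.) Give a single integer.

Step 1: advance 4 -> fork_pos = 0 + 4 = 4. Next multiple of 5 is 5 (not reached); still 0 fragment(s).
Step 2: advance 14 -> fork_pos = 4 + 14 = 18. Reached multiple(s) of 5: 5, 10, 15 -> fragments 1-3 completed (3 total).
Step 3: advance 5 -> fork_pos = 18 + 5 = 23. Reached multiple(s) of 5: 20 -> fragment 4 completed (4 total).
4 fragment(s) completed, covering template[0:20] (4 x 5 = 20). The next fragment, fragment 5, covers template[20:25], so it starts at position 20.

Answer: 20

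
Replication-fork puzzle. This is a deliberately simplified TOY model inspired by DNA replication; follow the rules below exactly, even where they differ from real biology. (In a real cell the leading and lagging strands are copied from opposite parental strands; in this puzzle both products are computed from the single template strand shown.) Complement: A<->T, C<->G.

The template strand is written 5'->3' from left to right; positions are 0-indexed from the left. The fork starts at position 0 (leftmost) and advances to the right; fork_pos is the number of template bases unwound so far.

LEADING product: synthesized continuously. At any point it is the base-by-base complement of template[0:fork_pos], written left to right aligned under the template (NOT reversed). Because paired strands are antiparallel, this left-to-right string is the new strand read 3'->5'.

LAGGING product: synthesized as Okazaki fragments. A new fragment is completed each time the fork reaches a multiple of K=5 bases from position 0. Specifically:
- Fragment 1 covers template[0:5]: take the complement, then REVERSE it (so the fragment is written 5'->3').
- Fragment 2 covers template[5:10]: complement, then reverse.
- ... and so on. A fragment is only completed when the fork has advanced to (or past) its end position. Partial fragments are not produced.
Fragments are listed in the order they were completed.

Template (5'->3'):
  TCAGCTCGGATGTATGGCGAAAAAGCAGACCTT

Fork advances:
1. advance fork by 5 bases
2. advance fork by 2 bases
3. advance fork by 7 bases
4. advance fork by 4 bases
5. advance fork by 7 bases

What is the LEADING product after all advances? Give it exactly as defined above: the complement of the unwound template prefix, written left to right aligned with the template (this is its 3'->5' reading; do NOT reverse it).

Answer: AGTCGAGCCTACATACCGCTTTTTC

Derivation:
Step 1: advance 5 -> fork_pos = 0 + 5 = 5.
Step 2: advance 2 -> fork_pos = 5 + 2 = 7.
Step 3: advance 7 -> fork_pos = 7 + 7 = 14.
Step 4: advance 4 -> fork_pos = 14 + 4 = 18.
Step 5: advance 7 -> fork_pos = 18 + 7 = 25.
Unwound prefix: template[0:25] = TCAGCTCGGATGTATGGCGAAAAAG
Complement it base by base (A<->T, C<->G), keeping left-to-right order:
  [0:5] TCAGC -> AGTCG
  [5:10] TCGGA -> AGCCT
  [10:15] TGTAT -> ACATA
  [15:20] GGCGA -> CCGCT
  [20:25] AAAAG -> TTTTC
Concatenate: AGTCGAGCCTACATACCGCTTTTTC (length 25; written aligned with the template, i.e. 3'->5').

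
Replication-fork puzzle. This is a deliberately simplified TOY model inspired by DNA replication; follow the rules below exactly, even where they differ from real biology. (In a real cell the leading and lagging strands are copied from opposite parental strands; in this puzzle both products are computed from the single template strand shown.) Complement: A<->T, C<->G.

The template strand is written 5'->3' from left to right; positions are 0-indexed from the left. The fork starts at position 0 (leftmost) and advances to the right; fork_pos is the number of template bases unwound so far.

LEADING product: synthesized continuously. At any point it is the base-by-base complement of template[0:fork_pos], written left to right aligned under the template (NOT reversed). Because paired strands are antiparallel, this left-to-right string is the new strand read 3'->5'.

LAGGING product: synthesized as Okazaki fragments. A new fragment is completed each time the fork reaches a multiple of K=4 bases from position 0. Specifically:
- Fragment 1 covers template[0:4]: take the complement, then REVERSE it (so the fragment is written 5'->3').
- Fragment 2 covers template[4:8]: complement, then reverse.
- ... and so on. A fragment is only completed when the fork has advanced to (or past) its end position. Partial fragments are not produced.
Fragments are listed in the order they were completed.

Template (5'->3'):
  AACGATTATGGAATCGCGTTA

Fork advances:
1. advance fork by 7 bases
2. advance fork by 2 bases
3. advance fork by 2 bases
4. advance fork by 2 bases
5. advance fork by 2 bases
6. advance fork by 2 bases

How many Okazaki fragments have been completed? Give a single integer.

Answer: 4

Derivation:
Step 1: advance 7 -> fork_pos = 0 + 7 = 7. Reached multiple(s) of 4: 4 -> fragment 1 completed (1 total).
Step 2: advance 2 -> fork_pos = 7 + 2 = 9. Reached multiple(s) of 4: 8 -> fragment 2 completed (2 total).
Step 3: advance 2 -> fork_pos = 9 + 2 = 11. Next multiple of 4 is 12 (not reached); still 2 fragment(s).
Step 4: advance 2 -> fork_pos = 11 + 2 = 13. Reached multiple(s) of 4: 12 -> fragment 3 completed (3 total).
Step 5: advance 2 -> fork_pos = 13 + 2 = 15. Next multiple of 4 is 16 (not reached); still 3 fragment(s).
Step 6: advance 2 -> fork_pos = 15 + 2 = 17. Reached multiple(s) of 4: 16 -> fragment 4 completed (4 total).
Check: final fork_pos = 17; the multiples of 4 that are <= 17 are 4..16 -> 17 // 4 = 4 completed fragment(s).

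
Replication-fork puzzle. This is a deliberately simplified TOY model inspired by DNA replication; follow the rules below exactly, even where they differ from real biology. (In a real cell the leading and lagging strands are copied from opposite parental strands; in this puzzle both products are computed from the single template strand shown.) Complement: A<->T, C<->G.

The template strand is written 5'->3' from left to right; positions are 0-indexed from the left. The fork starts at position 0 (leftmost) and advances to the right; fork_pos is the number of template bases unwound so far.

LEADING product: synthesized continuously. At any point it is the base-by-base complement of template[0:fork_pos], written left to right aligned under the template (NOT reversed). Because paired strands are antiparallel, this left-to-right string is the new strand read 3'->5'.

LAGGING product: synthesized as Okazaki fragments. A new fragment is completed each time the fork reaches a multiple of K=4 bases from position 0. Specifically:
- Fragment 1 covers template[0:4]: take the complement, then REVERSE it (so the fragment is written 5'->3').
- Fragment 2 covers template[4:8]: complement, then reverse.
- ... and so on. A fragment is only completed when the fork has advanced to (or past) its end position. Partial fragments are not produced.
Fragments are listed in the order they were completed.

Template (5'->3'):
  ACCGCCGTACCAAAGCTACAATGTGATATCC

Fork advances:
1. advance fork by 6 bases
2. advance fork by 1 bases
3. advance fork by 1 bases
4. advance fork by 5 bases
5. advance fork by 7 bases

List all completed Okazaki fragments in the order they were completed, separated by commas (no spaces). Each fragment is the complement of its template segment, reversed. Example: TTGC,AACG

Step 1: advance 6 -> fork_pos = 0 + 6 = 6. Reached multiple(s) of 4: 4 -> fragment 1 completed (1 total).
Step 2: advance 1 -> fork_pos = 6 + 1 = 7. Next multiple of 4 is 8 (not reached); still 1 fragment(s).
Step 3: advance 1 -> fork_pos = 7 + 1 = 8. Reached multiple(s) of 4: 8 -> fragment 2 completed (2 total).
Step 4: advance 5 -> fork_pos = 8 + 5 = 13. Reached multiple(s) of 4: 12 -> fragment 3 completed (3 total).
Step 5: advance 7 -> fork_pos = 13 + 7 = 20. Reached multiple(s) of 4: 16, 20 -> fragments 4-5 completed (5 total).
Final fork_pos = 20, so 5 fragment(s) are complete. Build each: template segment -> complement -> reverse.
Fragment 1: template[0:4] = ACCG -> complement TGGC -> reversed CGGT
Fragment 2: template[4:8] = CCGT -> complement GGCA -> reversed ACGG
Fragment 3: template[8:12] = ACCA -> complement TGGT -> reversed TGGT
Fragment 4: template[12:16] = AAGC -> complement TTCG -> reversed GCTT
Fragment 5: template[16:20] = TACA -> complement ATGT -> reversed TGTA

Answer: CGGT,ACGG,TGGT,GCTT,TGTA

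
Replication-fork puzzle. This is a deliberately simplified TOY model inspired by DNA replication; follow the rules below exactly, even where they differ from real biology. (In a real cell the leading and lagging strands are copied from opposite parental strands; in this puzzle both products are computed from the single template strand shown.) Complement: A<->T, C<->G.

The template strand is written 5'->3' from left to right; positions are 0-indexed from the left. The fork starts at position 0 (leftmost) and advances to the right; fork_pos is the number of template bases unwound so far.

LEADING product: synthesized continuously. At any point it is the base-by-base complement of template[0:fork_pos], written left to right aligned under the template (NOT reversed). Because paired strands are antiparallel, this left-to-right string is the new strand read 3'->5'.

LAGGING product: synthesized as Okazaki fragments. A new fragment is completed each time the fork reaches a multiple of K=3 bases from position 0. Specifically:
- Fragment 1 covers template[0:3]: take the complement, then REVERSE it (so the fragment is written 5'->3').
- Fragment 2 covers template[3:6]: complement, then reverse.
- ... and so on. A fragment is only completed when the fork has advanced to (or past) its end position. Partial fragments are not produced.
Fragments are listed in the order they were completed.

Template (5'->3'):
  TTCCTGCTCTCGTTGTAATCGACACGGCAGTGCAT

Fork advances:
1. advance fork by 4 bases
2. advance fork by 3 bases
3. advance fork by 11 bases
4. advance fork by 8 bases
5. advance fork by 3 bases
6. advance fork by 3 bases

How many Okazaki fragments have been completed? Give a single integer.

Step 1: advance 4 -> fork_pos = 0 + 4 = 4. Reached multiple(s) of 3: 3 -> fragment 1 completed (1 total).
Step 2: advance 3 -> fork_pos = 4 + 3 = 7. Reached multiple(s) of 3: 6 -> fragment 2 completed (2 total).
Step 3: advance 11 -> fork_pos = 7 + 11 = 18. Reached multiple(s) of 3: 9, 12, 15, 18 -> fragments 3-6 completed (6 total).
Step 4: advance 8 -> fork_pos = 18 + 8 = 26. Reached multiple(s) of 3: 21, 24 -> fragments 7-8 completed (8 total).
Step 5: advance 3 -> fork_pos = 26 + 3 = 29. Reached multiple(s) of 3: 27 -> fragment 9 completed (9 total).
Step 6: advance 3 -> fork_pos = 29 + 3 = 32. Reached multiple(s) of 3: 30 -> fragment 10 completed (10 total).
Check: final fork_pos = 32; the multiples of 3 that are <= 32 are 3..30 -> 32 // 3 = 10 completed fragment(s).

Answer: 10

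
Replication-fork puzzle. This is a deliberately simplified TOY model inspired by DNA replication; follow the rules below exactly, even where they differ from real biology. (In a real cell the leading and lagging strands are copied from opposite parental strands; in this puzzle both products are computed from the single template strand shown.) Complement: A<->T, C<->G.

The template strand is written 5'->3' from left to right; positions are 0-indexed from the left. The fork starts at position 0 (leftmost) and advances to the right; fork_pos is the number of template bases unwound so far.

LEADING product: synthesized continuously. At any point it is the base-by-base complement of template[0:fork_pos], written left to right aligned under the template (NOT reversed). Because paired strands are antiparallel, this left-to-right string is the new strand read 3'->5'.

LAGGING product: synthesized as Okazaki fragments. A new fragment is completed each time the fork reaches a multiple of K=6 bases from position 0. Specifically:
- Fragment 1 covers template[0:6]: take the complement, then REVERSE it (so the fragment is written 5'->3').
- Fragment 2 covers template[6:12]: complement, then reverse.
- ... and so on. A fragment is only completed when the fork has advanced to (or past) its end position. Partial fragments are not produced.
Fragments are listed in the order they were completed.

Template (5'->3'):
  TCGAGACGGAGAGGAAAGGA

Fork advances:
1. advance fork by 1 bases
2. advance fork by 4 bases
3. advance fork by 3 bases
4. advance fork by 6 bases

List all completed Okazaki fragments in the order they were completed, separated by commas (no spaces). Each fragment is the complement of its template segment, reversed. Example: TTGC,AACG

Answer: TCTCGA,TCTCCG

Derivation:
Step 1: advance 1 -> fork_pos = 0 + 1 = 1. Next multiple of 6 is 6 (not reached); still 0 fragment(s).
Step 2: advance 4 -> fork_pos = 1 + 4 = 5. Next multiple of 6 is 6 (not reached); still 0 fragment(s).
Step 3: advance 3 -> fork_pos = 5 + 3 = 8. Reached multiple(s) of 6: 6 -> fragment 1 completed (1 total).
Step 4: advance 6 -> fork_pos = 8 + 6 = 14. Reached multiple(s) of 6: 12 -> fragment 2 completed (2 total).
Final fork_pos = 14, so 2 fragment(s) are complete. Build each: template segment -> complement -> reverse.
Fragment 1: template[0:6] = TCGAGA -> complement AGCTCT -> reversed TCTCGA
Fragment 2: template[6:12] = CGGAGA -> complement GCCTCT -> reversed TCTCCG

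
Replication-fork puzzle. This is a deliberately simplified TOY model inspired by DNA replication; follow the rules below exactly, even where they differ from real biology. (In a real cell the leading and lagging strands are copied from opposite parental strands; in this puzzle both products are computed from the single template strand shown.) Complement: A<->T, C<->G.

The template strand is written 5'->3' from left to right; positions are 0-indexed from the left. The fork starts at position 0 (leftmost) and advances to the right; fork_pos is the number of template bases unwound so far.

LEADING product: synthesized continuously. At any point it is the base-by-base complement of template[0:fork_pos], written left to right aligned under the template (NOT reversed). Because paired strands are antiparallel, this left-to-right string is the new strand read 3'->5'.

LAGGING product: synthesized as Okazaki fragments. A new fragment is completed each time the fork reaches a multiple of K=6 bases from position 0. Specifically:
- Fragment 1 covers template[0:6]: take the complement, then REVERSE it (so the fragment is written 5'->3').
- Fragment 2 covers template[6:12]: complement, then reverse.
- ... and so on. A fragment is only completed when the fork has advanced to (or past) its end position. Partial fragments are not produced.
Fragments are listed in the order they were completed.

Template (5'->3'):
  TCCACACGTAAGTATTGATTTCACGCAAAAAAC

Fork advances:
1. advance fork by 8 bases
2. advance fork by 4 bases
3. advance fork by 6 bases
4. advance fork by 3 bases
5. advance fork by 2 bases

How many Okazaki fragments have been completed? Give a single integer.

Answer: 3

Derivation:
Step 1: advance 8 -> fork_pos = 0 + 8 = 8. Reached multiple(s) of 6: 6 -> fragment 1 completed (1 total).
Step 2: advance 4 -> fork_pos = 8 + 4 = 12. Reached multiple(s) of 6: 12 -> fragment 2 completed (2 total).
Step 3: advance 6 -> fork_pos = 12 + 6 = 18. Reached multiple(s) of 6: 18 -> fragment 3 completed (3 total).
Step 4: advance 3 -> fork_pos = 18 + 3 = 21. Next multiple of 6 is 24 (not reached); still 3 fragment(s).
Step 5: advance 2 -> fork_pos = 21 + 2 = 23. Next multiple of 6 is 24 (not reached); still 3 fragment(s).
Check: final fork_pos = 23; the multiples of 6 that are <= 23 are 6..18 -> 23 // 6 = 3 completed fragment(s).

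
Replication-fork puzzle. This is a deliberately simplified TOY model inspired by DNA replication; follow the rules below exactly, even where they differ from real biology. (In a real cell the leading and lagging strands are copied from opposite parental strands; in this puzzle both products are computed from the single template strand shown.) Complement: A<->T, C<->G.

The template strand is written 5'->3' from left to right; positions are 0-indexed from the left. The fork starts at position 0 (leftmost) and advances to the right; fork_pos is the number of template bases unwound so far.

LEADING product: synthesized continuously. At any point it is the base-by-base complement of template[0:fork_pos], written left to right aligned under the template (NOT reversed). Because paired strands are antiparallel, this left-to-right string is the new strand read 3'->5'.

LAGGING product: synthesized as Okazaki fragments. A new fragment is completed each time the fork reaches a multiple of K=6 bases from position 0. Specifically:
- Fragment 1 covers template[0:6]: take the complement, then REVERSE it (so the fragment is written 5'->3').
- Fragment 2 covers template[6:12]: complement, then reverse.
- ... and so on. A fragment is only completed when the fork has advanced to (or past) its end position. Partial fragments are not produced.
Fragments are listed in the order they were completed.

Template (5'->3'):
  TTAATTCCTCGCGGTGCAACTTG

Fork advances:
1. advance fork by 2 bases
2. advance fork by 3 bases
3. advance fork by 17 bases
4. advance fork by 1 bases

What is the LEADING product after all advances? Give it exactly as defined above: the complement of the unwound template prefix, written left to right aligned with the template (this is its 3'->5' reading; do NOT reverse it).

Step 1: advance 2 -> fork_pos = 0 + 2 = 2.
Step 2: advance 3 -> fork_pos = 2 + 3 = 5.
Step 3: advance 17 -> fork_pos = 5 + 17 = 22.
Step 4: advance 1 -> fork_pos = 22 + 1 = 23.
Unwound prefix: template[0:23] = TTAATTCCTCGCGGTGCAACTTG
Complement it base by base (A<->T, C<->G), keeping left-to-right order:
  [0:5] TTAAT -> AATTA
  [5:10] TCCTC -> AGGAG
  [10:15] GCGGT -> CGCCA
  [15:20] GCAAC -> CGTTG
  [20:23] TTG -> AAC
Concatenate: AATTAAGGAGCGCCACGTTGAAC (length 23; written aligned with the template, i.e. 3'->5').

Answer: AATTAAGGAGCGCCACGTTGAAC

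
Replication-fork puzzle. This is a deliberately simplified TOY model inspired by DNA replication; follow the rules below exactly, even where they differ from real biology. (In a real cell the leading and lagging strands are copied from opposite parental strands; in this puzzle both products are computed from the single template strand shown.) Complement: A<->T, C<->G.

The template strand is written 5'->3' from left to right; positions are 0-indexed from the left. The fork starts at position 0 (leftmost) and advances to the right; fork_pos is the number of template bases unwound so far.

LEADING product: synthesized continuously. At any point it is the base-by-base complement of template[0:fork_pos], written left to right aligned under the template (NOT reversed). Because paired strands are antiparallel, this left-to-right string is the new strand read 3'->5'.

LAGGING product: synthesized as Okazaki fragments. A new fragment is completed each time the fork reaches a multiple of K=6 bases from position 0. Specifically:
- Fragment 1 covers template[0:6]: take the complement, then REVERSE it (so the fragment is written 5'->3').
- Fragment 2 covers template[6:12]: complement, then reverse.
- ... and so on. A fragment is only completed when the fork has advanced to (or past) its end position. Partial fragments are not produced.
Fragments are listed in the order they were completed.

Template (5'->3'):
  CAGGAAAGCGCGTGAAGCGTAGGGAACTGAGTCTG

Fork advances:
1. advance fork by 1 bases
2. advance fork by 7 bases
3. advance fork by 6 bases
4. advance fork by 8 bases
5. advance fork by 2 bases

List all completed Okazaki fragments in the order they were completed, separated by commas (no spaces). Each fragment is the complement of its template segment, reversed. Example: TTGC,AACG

Answer: TTCCTG,CGCGCT,GCTTCA,CCCTAC

Derivation:
Step 1: advance 1 -> fork_pos = 0 + 1 = 1. Next multiple of 6 is 6 (not reached); still 0 fragment(s).
Step 2: advance 7 -> fork_pos = 1 + 7 = 8. Reached multiple(s) of 6: 6 -> fragment 1 completed (1 total).
Step 3: advance 6 -> fork_pos = 8 + 6 = 14. Reached multiple(s) of 6: 12 -> fragment 2 completed (2 total).
Step 4: advance 8 -> fork_pos = 14 + 8 = 22. Reached multiple(s) of 6: 18 -> fragment 3 completed (3 total).
Step 5: advance 2 -> fork_pos = 22 + 2 = 24. Reached multiple(s) of 6: 24 -> fragment 4 completed (4 total).
Final fork_pos = 24, so 4 fragment(s) are complete. Build each: template segment -> complement -> reverse.
Fragment 1: template[0:6] = CAGGAA -> complement GTCCTT -> reversed TTCCTG
Fragment 2: template[6:12] = AGCGCG -> complement TCGCGC -> reversed CGCGCT
Fragment 3: template[12:18] = TGAAGC -> complement ACTTCG -> reversed GCTTCA
Fragment 4: template[18:24] = GTAGGG -> complement CATCCC -> reversed CCCTAC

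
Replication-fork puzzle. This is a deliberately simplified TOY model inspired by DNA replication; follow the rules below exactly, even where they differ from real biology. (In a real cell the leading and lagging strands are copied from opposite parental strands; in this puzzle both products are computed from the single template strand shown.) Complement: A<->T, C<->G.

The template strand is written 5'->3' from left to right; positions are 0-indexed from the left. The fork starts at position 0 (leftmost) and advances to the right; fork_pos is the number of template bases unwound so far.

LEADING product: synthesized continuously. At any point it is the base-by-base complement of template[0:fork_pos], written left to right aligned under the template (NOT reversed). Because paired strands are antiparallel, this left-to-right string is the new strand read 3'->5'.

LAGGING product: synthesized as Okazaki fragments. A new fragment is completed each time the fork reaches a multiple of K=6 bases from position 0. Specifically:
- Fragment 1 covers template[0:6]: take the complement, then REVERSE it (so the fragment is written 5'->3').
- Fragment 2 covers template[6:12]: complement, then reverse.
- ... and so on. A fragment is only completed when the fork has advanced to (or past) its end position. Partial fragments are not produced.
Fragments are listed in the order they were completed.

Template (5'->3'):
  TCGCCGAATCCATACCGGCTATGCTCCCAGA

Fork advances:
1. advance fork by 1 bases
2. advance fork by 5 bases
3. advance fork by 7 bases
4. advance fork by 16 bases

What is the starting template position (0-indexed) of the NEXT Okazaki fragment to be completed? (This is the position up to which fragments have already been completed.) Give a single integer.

Answer: 24

Derivation:
Step 1: advance 1 -> fork_pos = 0 + 1 = 1. Next multiple of 6 is 6 (not reached); still 0 fragment(s).
Step 2: advance 5 -> fork_pos = 1 + 5 = 6. Reached multiple(s) of 6: 6 -> fragment 1 completed (1 total).
Step 3: advance 7 -> fork_pos = 6 + 7 = 13. Reached multiple(s) of 6: 12 -> fragment 2 completed (2 total).
Step 4: advance 16 -> fork_pos = 13 + 16 = 29. Reached multiple(s) of 6: 18, 24 -> fragments 3-4 completed (4 total).
4 fragment(s) completed, covering template[0:24] (4 x 6 = 24). The next fragment, fragment 5, covers template[24:30], so it starts at position 24.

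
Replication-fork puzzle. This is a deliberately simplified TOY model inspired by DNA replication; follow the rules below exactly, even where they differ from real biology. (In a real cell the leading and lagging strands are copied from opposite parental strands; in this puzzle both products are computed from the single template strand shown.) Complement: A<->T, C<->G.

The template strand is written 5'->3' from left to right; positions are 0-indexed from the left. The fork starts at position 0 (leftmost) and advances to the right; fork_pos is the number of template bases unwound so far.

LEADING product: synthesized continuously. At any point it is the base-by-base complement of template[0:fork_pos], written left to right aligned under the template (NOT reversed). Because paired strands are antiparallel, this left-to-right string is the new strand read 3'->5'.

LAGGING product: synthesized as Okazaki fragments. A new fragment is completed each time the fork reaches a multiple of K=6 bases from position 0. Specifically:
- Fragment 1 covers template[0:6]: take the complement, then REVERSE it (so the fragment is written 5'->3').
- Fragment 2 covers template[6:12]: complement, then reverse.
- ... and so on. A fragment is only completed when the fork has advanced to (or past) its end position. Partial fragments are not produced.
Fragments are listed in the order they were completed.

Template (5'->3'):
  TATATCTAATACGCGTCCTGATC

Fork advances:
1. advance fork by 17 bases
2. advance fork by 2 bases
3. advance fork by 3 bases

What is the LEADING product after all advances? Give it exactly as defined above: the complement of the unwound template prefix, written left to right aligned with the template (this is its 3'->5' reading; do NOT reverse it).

Answer: ATATAGATTATGCGCAGGACTA

Derivation:
Step 1: advance 17 -> fork_pos = 0 + 17 = 17.
Step 2: advance 2 -> fork_pos = 17 + 2 = 19.
Step 3: advance 3 -> fork_pos = 19 + 3 = 22.
Unwound prefix: template[0:22] = TATATCTAATACGCGTCCTGAT
Complement it base by base (A<->T, C<->G), keeping left-to-right order:
  [0:5] TATAT -> ATATA
  [5:10] CTAAT -> GATTA
  [10:15] ACGCG -> TGCGC
  [15:20] TCCTG -> AGGAC
  [20:22] AT -> TA
Concatenate: ATATAGATTATGCGCAGGACTA (length 22; written aligned with the template, i.e. 3'->5').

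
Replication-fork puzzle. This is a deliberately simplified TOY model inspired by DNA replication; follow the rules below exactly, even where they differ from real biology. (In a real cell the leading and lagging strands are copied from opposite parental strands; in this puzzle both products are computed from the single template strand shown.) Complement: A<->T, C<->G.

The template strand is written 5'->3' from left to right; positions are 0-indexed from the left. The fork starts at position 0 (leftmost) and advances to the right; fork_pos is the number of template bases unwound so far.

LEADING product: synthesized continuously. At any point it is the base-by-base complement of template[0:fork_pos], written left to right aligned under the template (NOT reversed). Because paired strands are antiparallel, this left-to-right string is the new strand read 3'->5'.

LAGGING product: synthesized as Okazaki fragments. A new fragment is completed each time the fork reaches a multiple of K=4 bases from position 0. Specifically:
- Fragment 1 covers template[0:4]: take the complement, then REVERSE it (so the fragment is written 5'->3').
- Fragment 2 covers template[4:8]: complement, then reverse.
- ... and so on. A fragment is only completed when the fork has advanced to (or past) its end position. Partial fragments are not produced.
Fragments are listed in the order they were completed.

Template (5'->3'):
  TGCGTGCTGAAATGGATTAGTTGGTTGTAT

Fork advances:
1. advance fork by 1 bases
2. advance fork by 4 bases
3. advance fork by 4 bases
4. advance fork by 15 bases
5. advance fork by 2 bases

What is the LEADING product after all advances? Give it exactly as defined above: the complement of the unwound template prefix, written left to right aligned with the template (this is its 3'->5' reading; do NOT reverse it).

Answer: ACGCACGACTTTACCTAATCAACCAA

Derivation:
Step 1: advance 1 -> fork_pos = 0 + 1 = 1.
Step 2: advance 4 -> fork_pos = 1 + 4 = 5.
Step 3: advance 4 -> fork_pos = 5 + 4 = 9.
Step 4: advance 15 -> fork_pos = 9 + 15 = 24.
Step 5: advance 2 -> fork_pos = 24 + 2 = 26.
Unwound prefix: template[0:26] = TGCGTGCTGAAATGGATTAGTTGGTT
Complement it base by base (A<->T, C<->G), keeping left-to-right order:
  [0:5] TGCGT -> ACGCA
  [5:10] GCTGA -> CGACT
  [10:15] AATGG -> TTACC
  [15:20] ATTAG -> TAATC
  [20:25] TTGGT -> AACCA
  [25:26] T -> A
Concatenate: ACGCACGACTTTACCTAATCAACCAA (length 26; written aligned with the template, i.e. 3'->5').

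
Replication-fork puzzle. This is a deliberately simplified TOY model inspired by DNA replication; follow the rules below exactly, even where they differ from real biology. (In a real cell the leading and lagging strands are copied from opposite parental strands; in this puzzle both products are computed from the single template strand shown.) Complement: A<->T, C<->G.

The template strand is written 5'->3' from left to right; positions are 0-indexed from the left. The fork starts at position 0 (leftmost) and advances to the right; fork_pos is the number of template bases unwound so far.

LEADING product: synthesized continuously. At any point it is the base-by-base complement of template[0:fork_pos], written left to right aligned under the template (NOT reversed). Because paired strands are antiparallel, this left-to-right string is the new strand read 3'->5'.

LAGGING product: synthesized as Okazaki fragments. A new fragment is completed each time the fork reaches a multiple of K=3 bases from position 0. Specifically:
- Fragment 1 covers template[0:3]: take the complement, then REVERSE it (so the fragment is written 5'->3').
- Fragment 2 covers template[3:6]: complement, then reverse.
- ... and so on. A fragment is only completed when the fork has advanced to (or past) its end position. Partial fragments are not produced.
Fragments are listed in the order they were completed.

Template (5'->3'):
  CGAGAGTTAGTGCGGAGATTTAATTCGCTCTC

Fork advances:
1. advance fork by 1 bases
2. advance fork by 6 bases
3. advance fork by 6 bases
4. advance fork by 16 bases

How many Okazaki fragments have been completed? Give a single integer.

Step 1: advance 1 -> fork_pos = 0 + 1 = 1. Next multiple of 3 is 3 (not reached); still 0 fragment(s).
Step 2: advance 6 -> fork_pos = 1 + 6 = 7. Reached multiple(s) of 3: 3, 6 -> fragments 1-2 completed (2 total).
Step 3: advance 6 -> fork_pos = 7 + 6 = 13. Reached multiple(s) of 3: 9, 12 -> fragments 3-4 completed (4 total).
Step 4: advance 16 -> fork_pos = 13 + 16 = 29. Reached multiple(s) of 3: 15, 18, 21, 24, 27 -> fragments 5-9 completed (9 total).
Check: final fork_pos = 29; the multiples of 3 that are <= 29 are 3..27 -> 29 // 3 = 9 completed fragment(s).

Answer: 9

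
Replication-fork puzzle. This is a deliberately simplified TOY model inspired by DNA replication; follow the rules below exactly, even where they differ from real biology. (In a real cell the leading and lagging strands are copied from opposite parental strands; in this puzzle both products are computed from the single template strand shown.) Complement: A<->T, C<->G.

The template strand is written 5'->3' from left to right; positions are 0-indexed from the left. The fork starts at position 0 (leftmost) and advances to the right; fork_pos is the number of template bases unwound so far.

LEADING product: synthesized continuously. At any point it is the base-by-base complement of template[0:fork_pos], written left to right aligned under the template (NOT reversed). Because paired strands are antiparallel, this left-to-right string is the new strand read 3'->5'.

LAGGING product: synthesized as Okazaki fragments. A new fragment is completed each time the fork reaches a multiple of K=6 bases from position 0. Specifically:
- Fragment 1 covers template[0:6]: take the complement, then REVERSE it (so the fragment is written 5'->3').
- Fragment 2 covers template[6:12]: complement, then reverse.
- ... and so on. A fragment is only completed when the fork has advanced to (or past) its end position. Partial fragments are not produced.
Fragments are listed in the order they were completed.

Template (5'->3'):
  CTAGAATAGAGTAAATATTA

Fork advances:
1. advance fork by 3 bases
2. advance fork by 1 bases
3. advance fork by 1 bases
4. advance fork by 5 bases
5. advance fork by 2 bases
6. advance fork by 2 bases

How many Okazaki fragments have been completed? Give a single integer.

Step 1: advance 3 -> fork_pos = 0 + 3 = 3. Next multiple of 6 is 6 (not reached); still 0 fragment(s).
Step 2: advance 1 -> fork_pos = 3 + 1 = 4. Next multiple of 6 is 6 (not reached); still 0 fragment(s).
Step 3: advance 1 -> fork_pos = 4 + 1 = 5. Next multiple of 6 is 6 (not reached); still 0 fragment(s).
Step 4: advance 5 -> fork_pos = 5 + 5 = 10. Reached multiple(s) of 6: 6 -> fragment 1 completed (1 total).
Step 5: advance 2 -> fork_pos = 10 + 2 = 12. Reached multiple(s) of 6: 12 -> fragment 2 completed (2 total).
Step 6: advance 2 -> fork_pos = 12 + 2 = 14. Next multiple of 6 is 18 (not reached); still 2 fragment(s).
Check: final fork_pos = 14; the multiples of 6 that are <= 14 are 6..12 -> 14 // 6 = 2 completed fragment(s).

Answer: 2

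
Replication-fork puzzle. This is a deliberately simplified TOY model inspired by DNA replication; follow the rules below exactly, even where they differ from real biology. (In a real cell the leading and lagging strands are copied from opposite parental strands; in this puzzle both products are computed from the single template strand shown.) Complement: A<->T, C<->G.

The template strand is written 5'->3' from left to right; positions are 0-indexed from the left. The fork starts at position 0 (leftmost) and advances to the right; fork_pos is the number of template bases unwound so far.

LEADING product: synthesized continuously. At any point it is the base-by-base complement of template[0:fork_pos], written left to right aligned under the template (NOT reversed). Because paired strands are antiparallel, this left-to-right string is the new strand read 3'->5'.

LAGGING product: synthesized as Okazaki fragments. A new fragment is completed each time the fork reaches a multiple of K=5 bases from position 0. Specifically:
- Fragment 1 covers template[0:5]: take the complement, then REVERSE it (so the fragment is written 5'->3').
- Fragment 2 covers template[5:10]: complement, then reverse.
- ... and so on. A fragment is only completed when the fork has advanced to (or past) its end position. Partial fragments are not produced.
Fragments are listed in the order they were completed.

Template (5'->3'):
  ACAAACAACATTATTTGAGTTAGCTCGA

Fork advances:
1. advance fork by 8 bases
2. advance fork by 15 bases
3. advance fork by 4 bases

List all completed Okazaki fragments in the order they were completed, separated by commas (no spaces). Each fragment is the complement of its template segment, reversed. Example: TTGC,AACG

Step 1: advance 8 -> fork_pos = 0 + 8 = 8. Reached multiple(s) of 5: 5 -> fragment 1 completed (1 total).
Step 2: advance 15 -> fork_pos = 8 + 15 = 23. Reached multiple(s) of 5: 10, 15, 20 -> fragments 2-4 completed (4 total).
Step 3: advance 4 -> fork_pos = 23 + 4 = 27. Reached multiple(s) of 5: 25 -> fragment 5 completed (5 total).
Final fork_pos = 27, so 5 fragment(s) are complete. Build each: template segment -> complement -> reverse.
Fragment 1: template[0:5] = ACAAA -> complement TGTTT -> reversed TTTGT
Fragment 2: template[5:10] = CAACA -> complement GTTGT -> reversed TGTTG
Fragment 3: template[10:15] = TTATT -> complement AATAA -> reversed AATAA
Fragment 4: template[15:20] = TGAGT -> complement ACTCA -> reversed ACTCA
Fragment 5: template[20:25] = TAGCT -> complement ATCGA -> reversed AGCTA

Answer: TTTGT,TGTTG,AATAA,ACTCA,AGCTA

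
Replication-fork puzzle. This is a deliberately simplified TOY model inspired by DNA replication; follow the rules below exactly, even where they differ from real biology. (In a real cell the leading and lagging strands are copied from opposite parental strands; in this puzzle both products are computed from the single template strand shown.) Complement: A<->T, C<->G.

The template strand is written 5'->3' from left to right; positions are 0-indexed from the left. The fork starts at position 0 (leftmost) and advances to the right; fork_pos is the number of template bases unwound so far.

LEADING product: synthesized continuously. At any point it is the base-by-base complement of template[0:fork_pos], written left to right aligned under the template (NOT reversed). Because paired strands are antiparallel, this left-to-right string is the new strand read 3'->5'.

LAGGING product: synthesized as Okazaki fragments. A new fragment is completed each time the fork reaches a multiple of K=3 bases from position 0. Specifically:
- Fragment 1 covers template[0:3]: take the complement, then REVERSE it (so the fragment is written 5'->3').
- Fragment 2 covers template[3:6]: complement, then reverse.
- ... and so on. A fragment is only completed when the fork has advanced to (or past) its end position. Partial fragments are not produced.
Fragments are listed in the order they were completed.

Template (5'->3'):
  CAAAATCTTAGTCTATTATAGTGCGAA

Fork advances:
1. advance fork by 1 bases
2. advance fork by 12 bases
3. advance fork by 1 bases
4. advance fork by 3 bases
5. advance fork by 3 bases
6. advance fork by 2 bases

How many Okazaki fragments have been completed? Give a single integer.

Answer: 7

Derivation:
Step 1: advance 1 -> fork_pos = 0 + 1 = 1. Next multiple of 3 is 3 (not reached); still 0 fragment(s).
Step 2: advance 12 -> fork_pos = 1 + 12 = 13. Reached multiple(s) of 3: 3, 6, 9, 12 -> fragments 1-4 completed (4 total).
Step 3: advance 1 -> fork_pos = 13 + 1 = 14. Next multiple of 3 is 15 (not reached); still 4 fragment(s).
Step 4: advance 3 -> fork_pos = 14 + 3 = 17. Reached multiple(s) of 3: 15 -> fragment 5 completed (5 total).
Step 5: advance 3 -> fork_pos = 17 + 3 = 20. Reached multiple(s) of 3: 18 -> fragment 6 completed (6 total).
Step 6: advance 2 -> fork_pos = 20 + 2 = 22. Reached multiple(s) of 3: 21 -> fragment 7 completed (7 total).
Check: final fork_pos = 22; the multiples of 3 that are <= 22 are 3..21 -> 22 // 3 = 7 completed fragment(s).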